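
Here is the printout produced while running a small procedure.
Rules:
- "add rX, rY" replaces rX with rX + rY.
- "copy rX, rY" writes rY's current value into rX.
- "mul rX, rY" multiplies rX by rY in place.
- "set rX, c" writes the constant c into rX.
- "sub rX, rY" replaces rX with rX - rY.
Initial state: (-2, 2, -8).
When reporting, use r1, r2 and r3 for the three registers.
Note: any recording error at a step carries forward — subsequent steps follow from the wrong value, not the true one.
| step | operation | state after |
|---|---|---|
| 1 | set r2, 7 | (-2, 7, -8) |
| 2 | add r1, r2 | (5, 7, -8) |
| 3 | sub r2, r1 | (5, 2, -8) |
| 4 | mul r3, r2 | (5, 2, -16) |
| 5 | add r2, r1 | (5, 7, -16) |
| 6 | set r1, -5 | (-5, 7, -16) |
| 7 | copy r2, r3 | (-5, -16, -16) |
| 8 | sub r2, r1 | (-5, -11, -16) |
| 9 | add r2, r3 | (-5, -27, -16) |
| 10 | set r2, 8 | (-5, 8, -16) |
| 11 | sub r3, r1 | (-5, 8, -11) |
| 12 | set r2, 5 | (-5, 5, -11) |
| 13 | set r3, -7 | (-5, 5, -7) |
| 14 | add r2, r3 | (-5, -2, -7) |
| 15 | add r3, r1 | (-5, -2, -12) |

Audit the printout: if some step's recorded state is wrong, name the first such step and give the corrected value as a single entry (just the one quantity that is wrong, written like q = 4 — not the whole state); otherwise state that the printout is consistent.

Recomputing the run from the initial state:
step 1: r1 = -2, r2 = 7, r3 = -8
step 2: r1 = 5, r2 = 7, r3 = -8
step 3: r1 = 5, r2 = 2, r3 = -8
step 4: r1 = 5, r2 = 2, r3 = -16
step 5: r1 = 5, r2 = 7, r3 = -16
step 6: r1 = -5, r2 = 7, r3 = -16
step 7: r1 = -5, r2 = -16, r3 = -16
step 8: r1 = -5, r2 = -11, r3 = -16
step 9: r1 = -5, r2 = -27, r3 = -16
step 10: r1 = -5, r2 = 8, r3 = -16
step 11: r1 = -5, r2 = 8, r3 = -11
step 12: r1 = -5, r2 = 5, r3 = -11
step 13: r1 = -5, r2 = 5, r3 = -7
step 14: r1 = -5, r2 = -2, r3 = -7
step 15: r1 = -5, r2 = -2, r3 = -12
This matches the printout at every step.

no error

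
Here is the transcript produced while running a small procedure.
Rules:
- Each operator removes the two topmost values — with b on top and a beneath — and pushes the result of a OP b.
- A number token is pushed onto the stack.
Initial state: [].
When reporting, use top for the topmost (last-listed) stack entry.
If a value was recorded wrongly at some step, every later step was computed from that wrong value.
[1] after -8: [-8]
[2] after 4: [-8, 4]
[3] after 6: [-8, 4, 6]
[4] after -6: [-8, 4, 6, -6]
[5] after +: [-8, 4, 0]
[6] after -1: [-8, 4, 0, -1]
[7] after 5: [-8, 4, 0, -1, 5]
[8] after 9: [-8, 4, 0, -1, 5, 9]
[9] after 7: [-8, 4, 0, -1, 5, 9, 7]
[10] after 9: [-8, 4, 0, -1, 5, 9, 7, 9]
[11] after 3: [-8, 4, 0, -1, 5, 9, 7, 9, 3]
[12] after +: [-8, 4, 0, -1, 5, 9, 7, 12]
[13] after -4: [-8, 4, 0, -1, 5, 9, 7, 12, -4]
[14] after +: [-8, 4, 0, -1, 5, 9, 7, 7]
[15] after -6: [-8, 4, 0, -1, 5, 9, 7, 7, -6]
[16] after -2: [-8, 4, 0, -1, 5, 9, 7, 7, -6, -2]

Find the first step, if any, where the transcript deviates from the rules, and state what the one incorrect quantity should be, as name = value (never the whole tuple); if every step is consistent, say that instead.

Step 1: push -8: top = -8 — matches.
Step 2: push 4: top = 4 — agrees with the transcript.
Step 3: push 6: top = 6 — same as recorded.
Step 4: push -6: top = -6 — in agreement.
Step 5: 6 + -6 = 0 — in agreement.
Step 6: push -1: top = -1 — confirmed correct.
Step 7: push 5: top = 5 — matches.
Step 8: push 9: top = 9 — confirmed correct.
Step 9: push 7: top = 7 — verified.
Step 10: push 9: top = 9 — verified.
Step 11: push 3: top = 3 — no discrepancy.
Step 12: 9 + 3 = 12 — same as recorded.
Step 13: push -4: top = -4 — matches.
Step 14: 12 + -4 = 8 — not what was recorded.
That makes step 14 the first incorrect line — top = 8 is what it should show.

step 14, top = 8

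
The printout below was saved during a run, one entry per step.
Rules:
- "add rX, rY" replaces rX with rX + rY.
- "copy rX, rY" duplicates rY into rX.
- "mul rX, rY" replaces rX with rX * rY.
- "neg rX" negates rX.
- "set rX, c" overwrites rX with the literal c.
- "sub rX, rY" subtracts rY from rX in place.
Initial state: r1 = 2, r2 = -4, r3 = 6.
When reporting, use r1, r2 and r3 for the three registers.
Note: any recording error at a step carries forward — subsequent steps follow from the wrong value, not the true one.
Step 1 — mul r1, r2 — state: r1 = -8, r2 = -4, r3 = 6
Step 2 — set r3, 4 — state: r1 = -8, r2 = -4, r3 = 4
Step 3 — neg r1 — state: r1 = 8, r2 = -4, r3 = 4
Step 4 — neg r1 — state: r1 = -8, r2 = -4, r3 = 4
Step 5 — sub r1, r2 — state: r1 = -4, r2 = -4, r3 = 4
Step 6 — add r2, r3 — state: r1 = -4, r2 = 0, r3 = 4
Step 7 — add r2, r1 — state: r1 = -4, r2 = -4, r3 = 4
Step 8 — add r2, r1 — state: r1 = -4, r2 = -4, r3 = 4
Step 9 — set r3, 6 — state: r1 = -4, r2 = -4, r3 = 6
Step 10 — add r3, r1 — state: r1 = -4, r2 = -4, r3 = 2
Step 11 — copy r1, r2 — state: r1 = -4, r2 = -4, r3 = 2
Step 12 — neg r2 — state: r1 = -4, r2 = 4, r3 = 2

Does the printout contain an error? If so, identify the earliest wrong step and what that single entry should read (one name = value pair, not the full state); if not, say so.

step 1: r1 = 2 * -4 = -8 -> exactly as logged
step 2: r3 = 4 -> verified
step 3: r1 = -(-8) = 8 -> consistent with the printout
step 4: r1 = -(8) = -8 -> verified
step 5: r1 = -8 - -4 = -4 -> exactly as logged
step 6: r2 = -4 + 4 = 0 -> same as recorded
step 7: r2 = 0 + -4 = -4 -> consistent with the printout
step 8: r2 = -4 + -4 = -8 -> a discrepancy with the printout
The audit stops at step 8: the recorded entry is wrong and should be r2 = -8.

step 8, r2 = -8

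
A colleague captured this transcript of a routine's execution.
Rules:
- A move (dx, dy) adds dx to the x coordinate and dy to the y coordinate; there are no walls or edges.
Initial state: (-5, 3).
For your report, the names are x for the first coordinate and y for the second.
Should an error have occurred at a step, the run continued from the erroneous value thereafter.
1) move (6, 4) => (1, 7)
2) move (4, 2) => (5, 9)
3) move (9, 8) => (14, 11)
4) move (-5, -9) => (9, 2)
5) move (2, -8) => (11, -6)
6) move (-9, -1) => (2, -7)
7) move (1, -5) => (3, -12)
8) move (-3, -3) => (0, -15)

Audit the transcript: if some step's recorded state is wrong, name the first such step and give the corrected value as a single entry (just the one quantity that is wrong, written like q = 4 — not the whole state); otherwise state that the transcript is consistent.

step 1: x = -5 + (6) = 1, y = 3 + (4) = 7 -> exactly as logged
step 2: x = 1 + (4) = 5, y = 7 + (2) = 9 -> exactly as logged
step 3: x = 5 + (9) = 14, y = 9 + (8) = 17 -> not what was recorded
The audit stops at step 3: the recorded entry is wrong and should be y = 17.

step 3, y = 17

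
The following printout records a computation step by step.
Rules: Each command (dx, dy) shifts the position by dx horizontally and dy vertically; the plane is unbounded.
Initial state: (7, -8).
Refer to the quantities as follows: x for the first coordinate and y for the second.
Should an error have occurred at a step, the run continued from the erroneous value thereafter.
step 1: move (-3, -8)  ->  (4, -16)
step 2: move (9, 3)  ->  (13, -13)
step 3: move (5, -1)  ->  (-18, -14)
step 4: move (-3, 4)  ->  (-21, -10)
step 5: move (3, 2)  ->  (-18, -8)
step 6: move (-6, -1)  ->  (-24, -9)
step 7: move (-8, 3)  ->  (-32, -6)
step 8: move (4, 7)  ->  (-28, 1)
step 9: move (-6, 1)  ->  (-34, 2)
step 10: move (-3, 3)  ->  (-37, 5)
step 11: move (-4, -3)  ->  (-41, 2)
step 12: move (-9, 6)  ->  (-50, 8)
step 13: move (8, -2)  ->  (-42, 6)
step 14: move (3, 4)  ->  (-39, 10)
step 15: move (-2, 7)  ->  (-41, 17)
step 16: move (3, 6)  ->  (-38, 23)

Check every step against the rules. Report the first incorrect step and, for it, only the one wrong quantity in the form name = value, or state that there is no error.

1. x = 7 + (-3) = 4, y = -8 + (-8) = -16 (consistent with the printout)
2. x = 4 + (9) = 13, y = -16 + (3) = -13 (exactly as logged)
3. x = 13 + (5) = 18, y = -13 + (-1) = -14 (the recorded entry deviates here)
So the first discrepancy is step 3, where the right value is x = 18.

step 3, x = 18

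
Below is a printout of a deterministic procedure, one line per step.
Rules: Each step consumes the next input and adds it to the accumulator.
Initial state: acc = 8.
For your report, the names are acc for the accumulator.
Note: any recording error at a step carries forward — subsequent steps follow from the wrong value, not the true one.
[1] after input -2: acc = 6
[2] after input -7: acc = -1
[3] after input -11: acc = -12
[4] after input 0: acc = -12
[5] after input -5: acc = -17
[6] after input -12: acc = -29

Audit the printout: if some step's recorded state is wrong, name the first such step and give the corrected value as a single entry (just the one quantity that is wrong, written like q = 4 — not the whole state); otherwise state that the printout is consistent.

step 1: acc = 8 + -2 = 6 -> checks out
step 2: acc = 6 + -7 = -1 -> confirmed correct
step 3: acc = -1 + -11 = -12 -> agrees with the printout
step 4: acc = -12 + 0 = -12 -> confirmed correct
step 5: acc = -12 + -5 = -17 -> no discrepancy
step 6: acc = -17 + -12 = -29 -> in agreement
No step deviates from the rules.

no error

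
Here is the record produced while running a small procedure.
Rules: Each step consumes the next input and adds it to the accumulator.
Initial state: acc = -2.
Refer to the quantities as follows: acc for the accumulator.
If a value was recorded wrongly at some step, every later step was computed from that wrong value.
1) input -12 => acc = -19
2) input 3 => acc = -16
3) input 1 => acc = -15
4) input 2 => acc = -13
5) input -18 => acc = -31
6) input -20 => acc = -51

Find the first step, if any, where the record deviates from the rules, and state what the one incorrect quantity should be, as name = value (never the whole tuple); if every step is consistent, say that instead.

1. acc = -2 + -12 = -14 (the record disagrees here)
The audit stops at step 1: the recorded entry is wrong and should be acc = -14.

step 1, acc = -14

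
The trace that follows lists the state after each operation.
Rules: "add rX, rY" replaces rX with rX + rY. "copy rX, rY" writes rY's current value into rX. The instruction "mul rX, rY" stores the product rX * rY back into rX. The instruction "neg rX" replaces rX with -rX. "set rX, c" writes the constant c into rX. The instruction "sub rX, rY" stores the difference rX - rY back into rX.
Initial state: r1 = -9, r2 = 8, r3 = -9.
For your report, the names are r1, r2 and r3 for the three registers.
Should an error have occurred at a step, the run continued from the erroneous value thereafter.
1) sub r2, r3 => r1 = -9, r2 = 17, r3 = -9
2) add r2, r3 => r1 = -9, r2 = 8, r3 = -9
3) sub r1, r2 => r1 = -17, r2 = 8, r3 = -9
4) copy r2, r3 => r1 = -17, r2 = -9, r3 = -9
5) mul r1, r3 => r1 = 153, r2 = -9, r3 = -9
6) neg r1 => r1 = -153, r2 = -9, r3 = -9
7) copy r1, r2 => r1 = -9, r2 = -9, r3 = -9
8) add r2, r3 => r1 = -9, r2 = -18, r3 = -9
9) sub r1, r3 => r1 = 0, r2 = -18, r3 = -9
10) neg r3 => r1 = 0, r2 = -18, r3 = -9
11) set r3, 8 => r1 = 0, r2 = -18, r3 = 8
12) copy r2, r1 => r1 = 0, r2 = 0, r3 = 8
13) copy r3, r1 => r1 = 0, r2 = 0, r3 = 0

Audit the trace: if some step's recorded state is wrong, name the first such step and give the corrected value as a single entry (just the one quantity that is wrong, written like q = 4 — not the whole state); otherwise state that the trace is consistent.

step 10, r3 = 9

Recomputing the run from the initial state:
step 1: r1 = -9, r2 = 17, r3 = -9
step 2: r1 = -9, r2 = 8, r3 = -9
step 3: r1 = -17, r2 = 8, r3 = -9
step 4: r1 = -17, r2 = -9, r3 = -9
step 5: r1 = 153, r2 = -9, r3 = -9
step 6: r1 = -153, r2 = -9, r3 = -9
step 7: r1 = -9, r2 = -9, r3 = -9
step 8: r1 = -9, r2 = -18, r3 = -9
step 9: r1 = 0, r2 = -18, r3 = -9
step 10: r1 = 0, r2 = -18, r3 = 9
step 11: r1 = 0, r2 = -18, r3 = 8
step 12: r1 = 0, r2 = 0, r3 = 8
step 13: r1 = 0, r2 = 0, r3 = 0
The first disagreement with the trace is at step 10, where the value should be r3 = 9.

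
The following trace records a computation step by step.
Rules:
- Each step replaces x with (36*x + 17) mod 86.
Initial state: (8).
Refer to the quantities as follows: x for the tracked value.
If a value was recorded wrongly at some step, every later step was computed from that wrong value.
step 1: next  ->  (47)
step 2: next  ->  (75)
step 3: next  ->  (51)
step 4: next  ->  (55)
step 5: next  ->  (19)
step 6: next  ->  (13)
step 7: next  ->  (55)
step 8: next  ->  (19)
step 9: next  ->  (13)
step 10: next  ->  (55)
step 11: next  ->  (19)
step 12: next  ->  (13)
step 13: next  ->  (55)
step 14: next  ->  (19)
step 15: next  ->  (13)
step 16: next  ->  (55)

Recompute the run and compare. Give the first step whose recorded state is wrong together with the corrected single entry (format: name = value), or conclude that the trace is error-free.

step 4, x = 47

Recomputing the run from the initial state:
step 1: x = 47
step 2: x = 75
step 3: x = 51
step 4: x = 47
step 5: x = 75
step 6: x = 51
step 7: x = 47
step 8: x = 75
step 9: x = 51
step 10: x = 47
step 11: x = 75
step 12: x = 51
step 13: x = 47
step 14: x = 75
step 15: x = 51
step 16: x = 47
The first disagreement with the trace is at step 4, where the value should be x = 47.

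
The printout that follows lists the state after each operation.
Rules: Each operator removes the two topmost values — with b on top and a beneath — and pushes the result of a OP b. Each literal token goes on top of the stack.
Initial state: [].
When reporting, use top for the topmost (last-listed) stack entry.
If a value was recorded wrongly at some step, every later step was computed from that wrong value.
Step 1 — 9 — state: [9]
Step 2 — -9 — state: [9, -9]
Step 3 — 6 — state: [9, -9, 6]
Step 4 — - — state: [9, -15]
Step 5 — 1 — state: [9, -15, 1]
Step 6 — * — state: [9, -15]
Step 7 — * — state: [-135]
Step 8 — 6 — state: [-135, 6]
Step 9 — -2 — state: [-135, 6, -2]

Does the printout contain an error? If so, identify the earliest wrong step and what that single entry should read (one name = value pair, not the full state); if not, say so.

no error

Recomputing the run from the initial state:
step 1: [9]
step 2: [9, -9]
step 3: [9, -9, 6]
step 4: [9, -15]
step 5: [9, -15, 1]
step 6: [9, -15]
step 7: [-135]
step 8: [-135, 6]
step 9: [-135, 6, -2]
This matches the printout at every step.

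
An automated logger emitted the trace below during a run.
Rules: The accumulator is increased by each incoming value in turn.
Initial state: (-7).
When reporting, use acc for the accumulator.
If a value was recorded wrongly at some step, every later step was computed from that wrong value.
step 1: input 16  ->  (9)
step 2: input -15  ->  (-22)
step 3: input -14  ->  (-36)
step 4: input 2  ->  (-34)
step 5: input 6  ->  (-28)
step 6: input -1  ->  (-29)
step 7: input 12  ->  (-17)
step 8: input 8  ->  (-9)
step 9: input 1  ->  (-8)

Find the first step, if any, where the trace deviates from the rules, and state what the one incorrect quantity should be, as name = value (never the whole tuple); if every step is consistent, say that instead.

1. acc = -7 + 16 = 9 (confirmed correct)
2. acc = 9 + -15 = -6 (the trace has a different value)
Conclusion: step 2 carries the first error; the entry should be acc = -6.

step 2, acc = -6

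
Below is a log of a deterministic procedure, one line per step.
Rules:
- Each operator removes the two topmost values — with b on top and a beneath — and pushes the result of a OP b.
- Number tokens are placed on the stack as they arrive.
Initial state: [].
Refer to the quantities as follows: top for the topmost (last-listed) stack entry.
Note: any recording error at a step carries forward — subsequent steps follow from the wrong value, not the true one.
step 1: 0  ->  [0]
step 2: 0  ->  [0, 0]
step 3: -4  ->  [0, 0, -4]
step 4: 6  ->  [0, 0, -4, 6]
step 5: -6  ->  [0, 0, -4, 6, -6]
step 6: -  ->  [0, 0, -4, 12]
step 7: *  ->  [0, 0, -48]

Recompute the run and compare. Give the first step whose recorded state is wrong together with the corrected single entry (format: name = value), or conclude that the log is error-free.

step 1: push 0: top = 0 -> consistent with the log
step 2: push 0: top = 0 -> agrees with the log
step 3: push -4: top = -4 -> no discrepancy
step 4: push 6: top = 6 -> agrees with the log
step 5: push -6: top = -6 -> matches
step 6: 6 - -6 = 12 -> verified
step 7: -4 * 12 = -48 -> verified
Every step is consistent.

no error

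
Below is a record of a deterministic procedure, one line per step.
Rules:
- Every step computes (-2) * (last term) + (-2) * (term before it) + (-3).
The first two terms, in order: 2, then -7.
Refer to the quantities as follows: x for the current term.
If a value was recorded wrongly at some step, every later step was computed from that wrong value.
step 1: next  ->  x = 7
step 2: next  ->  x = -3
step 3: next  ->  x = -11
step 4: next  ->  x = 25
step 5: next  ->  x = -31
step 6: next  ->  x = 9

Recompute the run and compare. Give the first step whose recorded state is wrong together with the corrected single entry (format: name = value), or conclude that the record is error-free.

no error

Recomputing the run from the initial state:
step 1: x = 7
step 2: x = -3
step 3: x = -11
step 4: x = 25
step 5: x = -31
step 6: x = 9
This matches the record at every step.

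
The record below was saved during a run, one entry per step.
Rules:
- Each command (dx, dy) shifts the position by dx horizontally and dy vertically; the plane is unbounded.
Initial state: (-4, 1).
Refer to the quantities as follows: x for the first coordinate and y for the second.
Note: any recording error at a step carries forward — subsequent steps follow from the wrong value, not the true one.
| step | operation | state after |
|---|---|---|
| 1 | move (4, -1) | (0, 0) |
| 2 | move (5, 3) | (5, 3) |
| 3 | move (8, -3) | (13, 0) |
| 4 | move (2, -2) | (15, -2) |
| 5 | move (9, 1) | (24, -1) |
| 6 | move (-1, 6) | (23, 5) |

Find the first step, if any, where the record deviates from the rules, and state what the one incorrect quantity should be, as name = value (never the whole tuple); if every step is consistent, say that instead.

Step 1: x = -4 + (4) = 0, y = 1 + (-1) = 0 — consistent with the record.
Step 2: x = 0 + (5) = 5, y = 0 + (3) = 3 — in agreement.
Step 3: x = 5 + (8) = 13, y = 3 + (-3) = 0 — same as recorded.
Step 4: x = 13 + (2) = 15, y = 0 + (-2) = -2 — matches.
Step 5: x = 15 + (9) = 24, y = -2 + (1) = -1 — confirmed correct.
Step 6: x = 24 + (-1) = 23, y = -1 + (6) = 5 — consistent with the record.
Each recorded entry agrees with the recomputation.

no error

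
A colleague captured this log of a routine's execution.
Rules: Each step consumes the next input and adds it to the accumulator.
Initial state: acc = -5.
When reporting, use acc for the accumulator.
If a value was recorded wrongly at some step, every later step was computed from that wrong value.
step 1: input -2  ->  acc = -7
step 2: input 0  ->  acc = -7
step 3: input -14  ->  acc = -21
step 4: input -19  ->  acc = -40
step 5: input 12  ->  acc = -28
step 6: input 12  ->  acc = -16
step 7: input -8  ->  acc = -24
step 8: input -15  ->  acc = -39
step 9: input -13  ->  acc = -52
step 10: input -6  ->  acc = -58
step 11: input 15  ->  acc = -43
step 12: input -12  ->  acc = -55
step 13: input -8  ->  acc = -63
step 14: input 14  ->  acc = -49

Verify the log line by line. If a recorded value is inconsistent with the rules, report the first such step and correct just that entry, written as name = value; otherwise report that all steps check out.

Step 1: acc = -5 + -2 = -7 — same as recorded.
Step 2: acc = -7 + 0 = -7 — no discrepancy.
Step 3: acc = -7 + -14 = -21 — checks out.
Step 4: acc = -21 + -19 = -40 — same as recorded.
Step 5: acc = -40 + 12 = -28 — verified.
Step 6: acc = -28 + 12 = -16 — agrees with the log.
Step 7: acc = -16 + -8 = -24 — matches.
Step 8: acc = -24 + -15 = -39 — agrees with the log.
Step 9: acc = -39 + -13 = -52 — agrees with the log.
Step 10: acc = -52 + -6 = -58 — same as recorded.
Step 11: acc = -58 + 15 = -43 — consistent with the log.
Step 12: acc = -43 + -12 = -55 — same as recorded.
Step 13: acc = -55 + -8 = -63 — no discrepancy.
Step 14: acc = -63 + 14 = -49 — in agreement.
The whole run recomputes cleanly — no discrepancies.

no error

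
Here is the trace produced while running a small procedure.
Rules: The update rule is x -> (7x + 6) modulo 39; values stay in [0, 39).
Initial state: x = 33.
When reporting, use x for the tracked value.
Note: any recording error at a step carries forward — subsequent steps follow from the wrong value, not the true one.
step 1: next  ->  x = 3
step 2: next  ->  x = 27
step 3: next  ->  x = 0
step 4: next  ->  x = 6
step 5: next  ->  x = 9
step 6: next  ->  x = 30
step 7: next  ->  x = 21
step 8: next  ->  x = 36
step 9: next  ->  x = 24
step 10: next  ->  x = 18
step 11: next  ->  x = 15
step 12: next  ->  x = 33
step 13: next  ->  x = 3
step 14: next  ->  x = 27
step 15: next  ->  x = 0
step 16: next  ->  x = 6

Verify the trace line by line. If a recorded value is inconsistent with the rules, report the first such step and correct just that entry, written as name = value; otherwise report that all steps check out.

no error

Step 1: x = (7*33 + 6) mod 39 = 3 — confirmed correct.
Step 2: x = (7*3 + 6) mod 39 = 27 — no discrepancy.
Step 3: x = (7*27 + 6) mod 39 = 0 — no discrepancy.
Step 4: x = (7*0 + 6) mod 39 = 6 — consistent with the trace.
Step 5: x = (7*6 + 6) mod 39 = 9 — agrees with the trace.
Step 6: x = (7*9 + 6) mod 39 = 30 — checks out.
Step 7: x = (7*30 + 6) mod 39 = 21 — consistent with the trace.
Step 8: x = (7*21 + 6) mod 39 = 36 — exactly as logged.
Step 9: x = (7*36 + 6) mod 39 = 24 — checks out.
Step 10: x = (7*24 + 6) mod 39 = 18 — matches.
Step 11: x = (7*18 + 6) mod 39 = 15 — in agreement.
Step 12: x = (7*15 + 6) mod 39 = 33 — confirmed correct.
Step 13: x = (7*33 + 6) mod 39 = 3 — checks out.
Step 14: x = (7*3 + 6) mod 39 = 27 — no discrepancy.
Step 15: x = (7*27 + 6) mod 39 = 0 — consistent with the trace.
Step 16: x = (7*0 + 6) mod 39 = 6 — confirmed correct.
All entries verified; no error found.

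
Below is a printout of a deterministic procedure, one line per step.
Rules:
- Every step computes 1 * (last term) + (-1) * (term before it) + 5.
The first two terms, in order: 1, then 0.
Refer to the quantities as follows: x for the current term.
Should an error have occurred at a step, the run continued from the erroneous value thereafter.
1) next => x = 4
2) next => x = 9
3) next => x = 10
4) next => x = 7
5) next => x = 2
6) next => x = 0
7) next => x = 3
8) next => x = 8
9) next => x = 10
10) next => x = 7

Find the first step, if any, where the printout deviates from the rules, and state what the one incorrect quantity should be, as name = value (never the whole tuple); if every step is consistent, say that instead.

Recomputing the run from the initial state:
step 1: x = 4
step 2: x = 9
step 3: x = 10
step 4: x = 6
step 5: x = 1
step 6: x = 0
step 7: x = 4
step 8: x = 9
step 9: x = 10
step 10: x = 6
The first disagreement with the printout is at step 4, where the value should be x = 6.

step 4, x = 6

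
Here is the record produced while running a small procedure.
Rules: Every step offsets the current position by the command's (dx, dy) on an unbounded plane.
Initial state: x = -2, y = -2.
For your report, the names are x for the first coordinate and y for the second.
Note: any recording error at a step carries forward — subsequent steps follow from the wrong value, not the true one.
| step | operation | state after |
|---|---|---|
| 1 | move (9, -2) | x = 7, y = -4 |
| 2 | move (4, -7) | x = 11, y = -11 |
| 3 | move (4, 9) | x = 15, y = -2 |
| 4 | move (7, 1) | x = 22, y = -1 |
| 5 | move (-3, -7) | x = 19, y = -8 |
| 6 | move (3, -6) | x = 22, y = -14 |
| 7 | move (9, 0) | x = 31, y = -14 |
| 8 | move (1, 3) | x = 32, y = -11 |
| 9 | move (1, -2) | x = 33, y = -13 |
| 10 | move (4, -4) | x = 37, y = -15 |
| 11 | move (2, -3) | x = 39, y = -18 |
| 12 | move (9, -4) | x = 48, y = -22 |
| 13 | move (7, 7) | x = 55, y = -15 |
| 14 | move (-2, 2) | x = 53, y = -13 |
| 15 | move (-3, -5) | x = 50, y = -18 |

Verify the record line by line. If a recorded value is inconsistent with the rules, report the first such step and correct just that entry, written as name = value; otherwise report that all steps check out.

step 10, y = -17

Recomputing the run from the initial state:
step 1: x = 7, y = -4
step 2: x = 11, y = -11
step 3: x = 15, y = -2
step 4: x = 22, y = -1
step 5: x = 19, y = -8
step 6: x = 22, y = -14
step 7: x = 31, y = -14
step 8: x = 32, y = -11
step 9: x = 33, y = -13
step 10: x = 37, y = -17
step 11: x = 39, y = -20
step 12: x = 48, y = -24
step 13: x = 55, y = -17
step 14: x = 53, y = -15
step 15: x = 50, y = -20
The first disagreement with the record is at step 10, where the value should be y = -17.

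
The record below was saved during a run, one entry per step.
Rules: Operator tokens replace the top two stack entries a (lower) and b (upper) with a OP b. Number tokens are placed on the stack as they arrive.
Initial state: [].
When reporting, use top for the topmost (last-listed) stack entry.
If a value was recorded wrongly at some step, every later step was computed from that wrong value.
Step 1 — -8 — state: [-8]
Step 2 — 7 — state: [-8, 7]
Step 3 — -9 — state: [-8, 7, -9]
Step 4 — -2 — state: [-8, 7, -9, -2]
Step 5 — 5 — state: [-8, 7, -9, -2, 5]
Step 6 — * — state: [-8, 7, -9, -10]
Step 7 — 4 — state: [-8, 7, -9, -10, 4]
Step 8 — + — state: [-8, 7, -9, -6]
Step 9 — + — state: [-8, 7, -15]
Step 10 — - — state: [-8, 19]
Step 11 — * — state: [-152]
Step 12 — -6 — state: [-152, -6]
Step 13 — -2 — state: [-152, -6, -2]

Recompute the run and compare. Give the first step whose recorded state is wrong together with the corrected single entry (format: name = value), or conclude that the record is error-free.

1. push -8: top = -8 (same as recorded)
2. push 7: top = 7 (in agreement)
3. push -9: top = -9 (agrees with the record)
4. push -2: top = -2 (exactly as logged)
5. push 5: top = 5 (exactly as logged)
6. -2 * 5 = -10 (agrees with the record)
7. push 4: top = 4 (agrees with the record)
8. -10 + 4 = -6 (confirmed correct)
9. -9 + -6 = -15 (verified)
10. 7 - -15 = 22 (not what was recorded)
That makes step 10 the first incorrect line — top = 22 is what it should show.

step 10, top = 22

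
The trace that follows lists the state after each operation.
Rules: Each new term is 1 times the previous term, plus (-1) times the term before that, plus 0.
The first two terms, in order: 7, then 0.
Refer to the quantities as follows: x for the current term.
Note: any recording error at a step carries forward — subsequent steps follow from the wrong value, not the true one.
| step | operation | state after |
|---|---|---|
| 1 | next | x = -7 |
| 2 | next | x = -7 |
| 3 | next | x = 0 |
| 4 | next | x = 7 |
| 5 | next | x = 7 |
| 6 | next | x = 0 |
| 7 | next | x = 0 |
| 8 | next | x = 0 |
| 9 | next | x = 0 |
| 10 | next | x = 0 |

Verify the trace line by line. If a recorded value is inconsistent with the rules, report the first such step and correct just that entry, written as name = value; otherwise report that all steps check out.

step 7, x = -7

step 1: x = 1*(0) + (-1)*(7) + (0) = -7 -> no discrepancy
step 2: x = 1*(-7) + (-1)*(0) + (0) = -7 -> exactly as logged
step 3: x = 1*(-7) + (-1)*(-7) + (0) = 0 -> no discrepancy
step 4: x = 1*(0) + (-1)*(-7) + (0) = 7 -> verified
step 5: x = 1*(7) + (-1)*(0) + (0) = 7 -> in agreement
step 6: x = 1*(7) + (-1)*(7) + (0) = 0 -> verified
step 7: x = 1*(0) + (-1)*(7) + (0) = -7 -> the recorded entry deviates here
Step 7 is the first one off; corrected, x = -7.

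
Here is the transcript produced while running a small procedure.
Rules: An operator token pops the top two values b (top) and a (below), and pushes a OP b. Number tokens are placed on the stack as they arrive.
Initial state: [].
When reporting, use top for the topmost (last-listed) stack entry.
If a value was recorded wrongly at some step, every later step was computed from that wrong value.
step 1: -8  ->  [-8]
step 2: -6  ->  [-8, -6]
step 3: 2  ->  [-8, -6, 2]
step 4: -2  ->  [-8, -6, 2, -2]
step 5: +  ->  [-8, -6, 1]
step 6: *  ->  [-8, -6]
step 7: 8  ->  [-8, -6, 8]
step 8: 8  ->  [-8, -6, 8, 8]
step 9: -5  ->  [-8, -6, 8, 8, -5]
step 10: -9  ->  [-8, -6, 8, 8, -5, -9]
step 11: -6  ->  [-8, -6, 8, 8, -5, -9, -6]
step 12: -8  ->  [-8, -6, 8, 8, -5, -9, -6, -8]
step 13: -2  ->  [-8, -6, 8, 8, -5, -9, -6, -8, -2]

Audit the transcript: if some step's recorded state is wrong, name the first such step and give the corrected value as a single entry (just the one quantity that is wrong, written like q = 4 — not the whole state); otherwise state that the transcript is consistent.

step 1: push -8: top = -8 -> same as recorded
step 2: push -6: top = -6 -> checks out
step 3: push 2: top = 2 -> matches
step 4: push -2: top = -2 -> consistent with the transcript
step 5: 2 + -2 = 0 -> the entry is off here
Step 5 is the first one off; corrected, top = 0.

step 5, top = 0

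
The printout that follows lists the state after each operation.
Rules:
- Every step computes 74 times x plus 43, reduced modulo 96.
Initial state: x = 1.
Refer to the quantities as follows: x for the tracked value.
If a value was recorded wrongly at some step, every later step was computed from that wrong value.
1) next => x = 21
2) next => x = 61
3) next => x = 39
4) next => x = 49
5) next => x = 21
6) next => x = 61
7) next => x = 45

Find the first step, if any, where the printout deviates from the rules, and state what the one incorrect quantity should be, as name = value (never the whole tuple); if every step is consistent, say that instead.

Step 1: x = (74*1 + 43) mod 96 = 21 — confirmed correct.
Step 2: x = (74*21 + 43) mod 96 = 61 — consistent with the printout.
Step 3: x = (74*61 + 43) mod 96 = 45 — a discrepancy with the printout.
So the first discrepancy is step 3, where the right value is x = 45.

step 3, x = 45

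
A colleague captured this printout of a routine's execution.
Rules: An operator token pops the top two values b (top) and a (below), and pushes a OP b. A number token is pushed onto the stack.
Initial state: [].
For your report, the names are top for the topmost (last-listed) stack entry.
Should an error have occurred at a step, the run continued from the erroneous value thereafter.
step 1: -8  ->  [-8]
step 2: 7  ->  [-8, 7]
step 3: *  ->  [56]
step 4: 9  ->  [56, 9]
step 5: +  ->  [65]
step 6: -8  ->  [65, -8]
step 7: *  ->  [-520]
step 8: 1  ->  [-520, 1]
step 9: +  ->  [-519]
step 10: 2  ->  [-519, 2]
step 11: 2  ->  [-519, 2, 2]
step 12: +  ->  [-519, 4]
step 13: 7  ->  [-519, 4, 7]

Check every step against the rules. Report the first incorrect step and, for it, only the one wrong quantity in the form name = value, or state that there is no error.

step 3, top = -56

Recomputing the run from the initial state:
step 1: [-8]
step 2: [-8, 7]
step 3: [-56]
step 4: [-56, 9]
step 5: [-47]
step 6: [-47, -8]
step 7: [376]
step 8: [376, 1]
step 9: [377]
step 10: [377, 2]
step 11: [377, 2, 2]
step 12: [377, 4]
step 13: [377, 4, 7]
The first disagreement with the printout is at step 3, where the value should be top = -56.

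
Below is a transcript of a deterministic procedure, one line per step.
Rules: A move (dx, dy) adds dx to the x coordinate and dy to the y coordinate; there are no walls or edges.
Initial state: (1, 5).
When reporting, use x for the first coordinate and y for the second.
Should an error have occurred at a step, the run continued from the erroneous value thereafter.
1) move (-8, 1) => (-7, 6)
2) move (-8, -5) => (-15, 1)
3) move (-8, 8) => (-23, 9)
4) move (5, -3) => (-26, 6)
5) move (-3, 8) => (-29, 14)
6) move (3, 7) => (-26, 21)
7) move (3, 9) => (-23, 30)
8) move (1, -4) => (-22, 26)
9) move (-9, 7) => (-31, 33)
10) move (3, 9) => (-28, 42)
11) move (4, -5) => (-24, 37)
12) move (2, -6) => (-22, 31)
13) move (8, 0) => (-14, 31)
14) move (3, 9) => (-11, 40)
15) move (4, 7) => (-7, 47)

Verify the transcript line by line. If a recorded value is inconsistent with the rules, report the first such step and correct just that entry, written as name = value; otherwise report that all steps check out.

Recomputing the run from the initial state:
step 1: x = -7, y = 6
step 2: x = -15, y = 1
step 3: x = -23, y = 9
step 4: x = -18, y = 6
step 5: x = -21, y = 14
step 6: x = -18, y = 21
step 7: x = -15, y = 30
step 8: x = -14, y = 26
step 9: x = -23, y = 33
step 10: x = -20, y = 42
step 11: x = -16, y = 37
step 12: x = -14, y = 31
step 13: x = -6, y = 31
step 14: x = -3, y = 40
step 15: x = 1, y = 47
The first disagreement with the transcript is at step 4, where the value should be x = -18.

step 4, x = -18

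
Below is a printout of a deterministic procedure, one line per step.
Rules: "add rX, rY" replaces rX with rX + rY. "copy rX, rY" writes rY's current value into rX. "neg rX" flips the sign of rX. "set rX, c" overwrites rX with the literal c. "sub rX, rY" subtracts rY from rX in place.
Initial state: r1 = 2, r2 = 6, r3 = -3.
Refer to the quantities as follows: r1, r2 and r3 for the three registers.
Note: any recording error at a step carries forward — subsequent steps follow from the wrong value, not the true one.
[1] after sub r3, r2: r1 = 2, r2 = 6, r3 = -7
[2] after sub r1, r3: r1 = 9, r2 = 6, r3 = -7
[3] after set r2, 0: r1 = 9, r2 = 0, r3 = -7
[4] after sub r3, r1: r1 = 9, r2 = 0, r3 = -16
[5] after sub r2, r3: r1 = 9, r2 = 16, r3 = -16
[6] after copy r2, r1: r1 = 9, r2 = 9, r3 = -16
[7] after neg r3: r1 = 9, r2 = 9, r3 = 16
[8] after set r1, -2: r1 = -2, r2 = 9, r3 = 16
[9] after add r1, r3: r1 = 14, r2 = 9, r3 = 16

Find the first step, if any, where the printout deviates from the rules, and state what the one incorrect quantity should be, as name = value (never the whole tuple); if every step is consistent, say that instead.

Step 1: r3 = -3 - 6 = -9 — first mismatch against the printout.
That makes step 1 the first incorrect line — r3 = -9 is what it should show.

step 1, r3 = -9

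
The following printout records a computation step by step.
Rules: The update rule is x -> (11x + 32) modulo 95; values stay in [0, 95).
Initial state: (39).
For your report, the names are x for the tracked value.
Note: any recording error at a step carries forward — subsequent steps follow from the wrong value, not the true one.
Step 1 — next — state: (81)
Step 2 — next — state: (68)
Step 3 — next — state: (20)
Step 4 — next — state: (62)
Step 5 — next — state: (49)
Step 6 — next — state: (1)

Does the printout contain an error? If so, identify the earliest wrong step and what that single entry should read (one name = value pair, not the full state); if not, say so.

no error

step 1: x = (11*39 + 32) mod 95 = 81 -> checks out
step 2: x = (11*81 + 32) mod 95 = 68 -> exactly as logged
step 3: x = (11*68 + 32) mod 95 = 20 -> same as recorded
step 4: x = (11*20 + 32) mod 95 = 62 -> exactly as logged
step 5: x = (11*62 + 32) mod 95 = 49 -> matches
step 6: x = (11*49 + 32) mod 95 = 1 -> exactly as logged
Every step is consistent.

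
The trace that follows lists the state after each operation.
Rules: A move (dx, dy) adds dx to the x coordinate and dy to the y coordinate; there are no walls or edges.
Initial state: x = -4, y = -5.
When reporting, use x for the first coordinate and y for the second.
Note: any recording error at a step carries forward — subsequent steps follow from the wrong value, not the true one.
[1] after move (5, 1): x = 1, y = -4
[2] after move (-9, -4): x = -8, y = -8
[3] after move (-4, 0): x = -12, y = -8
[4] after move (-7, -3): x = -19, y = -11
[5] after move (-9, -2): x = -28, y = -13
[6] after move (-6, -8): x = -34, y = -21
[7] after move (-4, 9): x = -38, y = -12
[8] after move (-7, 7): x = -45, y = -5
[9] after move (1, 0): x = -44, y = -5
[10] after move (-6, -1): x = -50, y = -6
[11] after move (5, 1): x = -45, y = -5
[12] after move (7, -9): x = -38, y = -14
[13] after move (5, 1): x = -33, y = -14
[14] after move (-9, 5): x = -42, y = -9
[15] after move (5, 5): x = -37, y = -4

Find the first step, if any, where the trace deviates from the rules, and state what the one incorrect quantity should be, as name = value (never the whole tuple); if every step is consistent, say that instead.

Recomputing the run from the initial state:
step 1: x = 1, y = -4
step 2: x = -8, y = -8
step 3: x = -12, y = -8
step 4: x = -19, y = -11
step 5: x = -28, y = -13
step 6: x = -34, y = -21
step 7: x = -38, y = -12
step 8: x = -45, y = -5
step 9: x = -44, y = -5
step 10: x = -50, y = -6
step 11: x = -45, y = -5
step 12: x = -38, y = -14
step 13: x = -33, y = -13
step 14: x = -42, y = -8
step 15: x = -37, y = -3
The first disagreement with the trace is at step 13, where the value should be y = -13.

step 13, y = -13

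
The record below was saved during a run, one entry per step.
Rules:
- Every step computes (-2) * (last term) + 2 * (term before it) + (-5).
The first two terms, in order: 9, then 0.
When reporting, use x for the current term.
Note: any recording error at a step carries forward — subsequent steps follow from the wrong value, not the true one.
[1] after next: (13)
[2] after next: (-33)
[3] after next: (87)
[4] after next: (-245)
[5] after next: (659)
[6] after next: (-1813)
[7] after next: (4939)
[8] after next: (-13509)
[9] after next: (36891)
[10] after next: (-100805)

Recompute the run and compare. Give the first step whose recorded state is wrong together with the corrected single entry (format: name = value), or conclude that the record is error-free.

Recomputing the run from the initial state:
step 1: x = 13
step 2: x = -31
step 3: x = 83
step 4: x = -233
step 5: x = 627
step 6: x = -1725
step 7: x = 4699
step 8: x = -12853
step 9: x = 35099
step 10: x = -95909
The first disagreement with the record is at step 2, where the value should be x = -31.

step 2, x = -31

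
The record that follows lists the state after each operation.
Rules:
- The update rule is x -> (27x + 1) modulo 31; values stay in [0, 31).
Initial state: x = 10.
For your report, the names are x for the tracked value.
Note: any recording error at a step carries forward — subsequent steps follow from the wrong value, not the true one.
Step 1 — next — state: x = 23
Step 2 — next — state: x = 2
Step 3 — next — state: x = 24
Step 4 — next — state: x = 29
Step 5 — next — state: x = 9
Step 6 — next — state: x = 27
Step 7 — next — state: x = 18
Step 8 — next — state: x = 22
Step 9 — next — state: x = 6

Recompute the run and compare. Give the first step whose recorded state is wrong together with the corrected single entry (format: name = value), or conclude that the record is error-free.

Recomputing the run from the initial state:
step 1: x = 23
step 2: x = 2
step 3: x = 24
step 4: x = 29
step 5: x = 9
step 6: x = 27
step 7: x = 17
step 8: x = 26
step 9: x = 21
The first disagreement with the record is at step 7, where the value should be x = 17.

step 7, x = 17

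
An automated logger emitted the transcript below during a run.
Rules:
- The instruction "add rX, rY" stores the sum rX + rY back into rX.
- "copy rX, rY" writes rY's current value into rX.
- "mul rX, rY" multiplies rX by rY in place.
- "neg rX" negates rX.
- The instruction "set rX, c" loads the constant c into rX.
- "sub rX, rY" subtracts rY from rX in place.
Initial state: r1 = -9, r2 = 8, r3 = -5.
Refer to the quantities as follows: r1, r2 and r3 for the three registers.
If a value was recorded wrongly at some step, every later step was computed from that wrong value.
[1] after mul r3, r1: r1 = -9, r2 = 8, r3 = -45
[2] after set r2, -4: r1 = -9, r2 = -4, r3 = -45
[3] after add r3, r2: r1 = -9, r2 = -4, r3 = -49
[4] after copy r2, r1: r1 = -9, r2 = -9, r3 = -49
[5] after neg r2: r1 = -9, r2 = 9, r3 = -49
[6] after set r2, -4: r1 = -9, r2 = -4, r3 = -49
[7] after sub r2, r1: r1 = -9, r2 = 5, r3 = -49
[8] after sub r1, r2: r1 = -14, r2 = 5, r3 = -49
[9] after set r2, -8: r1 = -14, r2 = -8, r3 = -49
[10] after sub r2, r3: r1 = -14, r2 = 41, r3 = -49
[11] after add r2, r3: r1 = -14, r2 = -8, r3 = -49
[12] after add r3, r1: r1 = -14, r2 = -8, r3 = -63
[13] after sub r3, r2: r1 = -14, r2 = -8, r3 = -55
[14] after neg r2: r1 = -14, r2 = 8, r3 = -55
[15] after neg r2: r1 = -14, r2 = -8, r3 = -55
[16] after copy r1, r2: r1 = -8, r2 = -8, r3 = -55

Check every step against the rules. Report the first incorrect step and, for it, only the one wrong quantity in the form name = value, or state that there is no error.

Recomputing the run from the initial state:
step 1: r1 = -9, r2 = 8, r3 = 45
step 2: r1 = -9, r2 = -4, r3 = 45
step 3: r1 = -9, r2 = -4, r3 = 41
step 4: r1 = -9, r2 = -9, r3 = 41
step 5: r1 = -9, r2 = 9, r3 = 41
step 6: r1 = -9, r2 = -4, r3 = 41
step 7: r1 = -9, r2 = 5, r3 = 41
step 8: r1 = -14, r2 = 5, r3 = 41
step 9: r1 = -14, r2 = -8, r3 = 41
step 10: r1 = -14, r2 = -49, r3 = 41
step 11: r1 = -14, r2 = -8, r3 = 41
step 12: r1 = -14, r2 = -8, r3 = 27
step 13: r1 = -14, r2 = -8, r3 = 35
step 14: r1 = -14, r2 = 8, r3 = 35
step 15: r1 = -14, r2 = -8, r3 = 35
step 16: r1 = -8, r2 = -8, r3 = 35
The first disagreement with the transcript is at step 1, where the value should be r3 = 45.

step 1, r3 = 45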